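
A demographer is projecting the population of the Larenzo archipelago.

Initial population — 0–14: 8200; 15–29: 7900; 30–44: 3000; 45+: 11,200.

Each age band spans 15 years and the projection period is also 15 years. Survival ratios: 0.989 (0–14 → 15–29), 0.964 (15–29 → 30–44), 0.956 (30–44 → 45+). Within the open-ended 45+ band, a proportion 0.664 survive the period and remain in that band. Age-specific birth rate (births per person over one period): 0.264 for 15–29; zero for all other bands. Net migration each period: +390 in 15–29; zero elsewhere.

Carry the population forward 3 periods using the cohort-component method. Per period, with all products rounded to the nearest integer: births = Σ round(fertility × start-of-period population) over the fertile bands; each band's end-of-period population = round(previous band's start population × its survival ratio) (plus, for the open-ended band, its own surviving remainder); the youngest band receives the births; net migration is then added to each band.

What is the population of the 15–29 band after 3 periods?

2609

Call the groups 1 to 4, youngest first.
[period 1]
Births: 7900 × 0.264 = 2086
Group 2: 8200 × 0.989 = 8110
Group 3: 7900 × 0.964 = 7616
Group 4: 3000 × 0.956 + 11200 × 0.664 = 2868 + 7437 = 10305
Net migration: Group 2 + 390 → 8500
→ [2086, 8500, 7616, 10305]
[period 2]
Births: 8500 × 0.264 = 2244
Group 2: 2086 × 0.989 = 2063
Group 3: 8500 × 0.964 = 8194
Group 4: 7616 × 0.956 + 10305 × 0.664 = 7281 + 6843 = 14124
Net migration: Group 2 + 390 → 2453
→ [2244, 2453, 8194, 14124]
[period 3]
Births: 2453 × 0.264 = 648
Group 2: 2244 × 0.989 = 2219
Group 3: 2453 × 0.964 = 2365
Group 4: 8194 × 0.956 + 14124 × 0.664 = 7833 + 9378 = 17211
Net migration: Group 2 + 390 → 2609
→ [648, 2609, 2365, 17211]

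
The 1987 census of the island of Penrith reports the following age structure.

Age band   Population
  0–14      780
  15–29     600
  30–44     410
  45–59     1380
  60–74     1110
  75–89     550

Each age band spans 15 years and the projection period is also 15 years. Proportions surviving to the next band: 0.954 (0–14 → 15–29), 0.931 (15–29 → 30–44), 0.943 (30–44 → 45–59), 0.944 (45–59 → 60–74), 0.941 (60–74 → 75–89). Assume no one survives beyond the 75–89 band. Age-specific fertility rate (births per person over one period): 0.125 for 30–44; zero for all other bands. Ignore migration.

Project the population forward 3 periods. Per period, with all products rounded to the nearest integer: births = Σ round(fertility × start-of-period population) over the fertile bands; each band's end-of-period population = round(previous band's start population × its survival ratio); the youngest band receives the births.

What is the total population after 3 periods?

1693

(Bands numbered youngest = 1 to oldest = 6.)
Period 1.
Births: 410 × 0.125 = 51
Band 2: 780 × 0.954 = 744
Band 3: 600 × 0.931 = 559
Band 4: 410 × 0.943 = 387
Band 5: 1380 × 0.944 = 1303
Band 6: 1110 × 0.941 = 1045
→ [51, 744, 559, 387, 1303, 1045]
Period 2.
Births: 559 × 0.125 = 70
Band 2: 51 × 0.954 = 49
Band 3: 744 × 0.931 = 693
Band 4: 559 × 0.943 = 527
Band 5: 387 × 0.944 = 365
Band 6: 1303 × 0.941 = 1226
→ [70, 49, 693, 527, 365, 1226]
Period 3.
Births: 693 × 0.125 = 87
Band 2: 70 × 0.954 = 67
Band 3: 49 × 0.931 = 46
Band 4: 693 × 0.943 = 653
Band 5: 527 × 0.944 = 497
Band 6: 365 × 0.941 = 343
→ [87, 67, 46, 653, 497, 343]
Total after period 3: 87 + 67 + 46 + 653 + 497 + 343 = 1693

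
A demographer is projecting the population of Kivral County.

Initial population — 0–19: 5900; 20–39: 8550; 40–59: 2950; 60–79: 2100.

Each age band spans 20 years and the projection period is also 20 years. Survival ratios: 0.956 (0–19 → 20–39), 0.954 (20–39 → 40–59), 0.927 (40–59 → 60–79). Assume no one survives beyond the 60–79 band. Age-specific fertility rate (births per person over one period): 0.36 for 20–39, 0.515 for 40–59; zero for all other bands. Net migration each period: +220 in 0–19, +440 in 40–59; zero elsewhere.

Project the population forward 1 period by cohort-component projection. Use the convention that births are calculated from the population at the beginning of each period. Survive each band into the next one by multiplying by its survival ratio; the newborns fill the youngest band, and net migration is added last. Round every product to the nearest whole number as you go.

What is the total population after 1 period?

Period 1.
Births: 8550 * 0.36 = 3078  |  2950 * 0.515 = 1519 — total 4597
20–39: 5900 * 0.956 = 5640
40–59: 8550 * 0.954 = 8157
60–79: 2950 * 0.927 = 2735
Net migration: 0–19 + 220 → 4817; 40–59 + 440 → 8597
→ [4817, 5640, 8597, 2735]
Total after period 1: 4817 + 5640 + 8597 + 2735 = 21789

21789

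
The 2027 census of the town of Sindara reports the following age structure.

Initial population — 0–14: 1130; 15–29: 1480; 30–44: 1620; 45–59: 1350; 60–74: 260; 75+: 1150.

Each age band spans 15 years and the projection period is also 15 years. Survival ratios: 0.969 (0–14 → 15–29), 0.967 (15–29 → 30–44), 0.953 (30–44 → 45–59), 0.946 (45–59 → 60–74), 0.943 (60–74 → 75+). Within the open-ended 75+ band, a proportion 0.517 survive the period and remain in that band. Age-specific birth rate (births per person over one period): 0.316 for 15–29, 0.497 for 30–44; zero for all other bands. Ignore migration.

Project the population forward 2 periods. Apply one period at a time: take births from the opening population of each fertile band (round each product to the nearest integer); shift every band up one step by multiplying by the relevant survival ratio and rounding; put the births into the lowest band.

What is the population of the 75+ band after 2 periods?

1638

Period 1:
Births: 1480 × 0.316 = 468  |  1620 × 0.497 = 805 — total 1273
15–29: 1130 × 0.969 = 1095
30–44: 1480 × 0.967 = 1431
45–59: 1620 × 0.953 = 1544
60–74: 1350 × 0.946 = 1277
75+: 260 × 0.943 + 1150 × 0.517 = 245 + 595 = 840
→ [1273, 1095, 1431, 1544, 1277, 840]
Period 2:
Births: 1095 × 0.316 = 346  |  1431 × 0.497 = 711 — total 1057
15–29: 1273 × 0.969 = 1234
30–44: 1095 × 0.967 = 1059
45–59: 1431 × 0.953 = 1364
60–74: 1544 × 0.946 = 1461
75+: 1277 × 0.943 + 840 × 0.517 = 1204 + 434 = 1638
→ [1057, 1234, 1059, 1364, 1461, 1638]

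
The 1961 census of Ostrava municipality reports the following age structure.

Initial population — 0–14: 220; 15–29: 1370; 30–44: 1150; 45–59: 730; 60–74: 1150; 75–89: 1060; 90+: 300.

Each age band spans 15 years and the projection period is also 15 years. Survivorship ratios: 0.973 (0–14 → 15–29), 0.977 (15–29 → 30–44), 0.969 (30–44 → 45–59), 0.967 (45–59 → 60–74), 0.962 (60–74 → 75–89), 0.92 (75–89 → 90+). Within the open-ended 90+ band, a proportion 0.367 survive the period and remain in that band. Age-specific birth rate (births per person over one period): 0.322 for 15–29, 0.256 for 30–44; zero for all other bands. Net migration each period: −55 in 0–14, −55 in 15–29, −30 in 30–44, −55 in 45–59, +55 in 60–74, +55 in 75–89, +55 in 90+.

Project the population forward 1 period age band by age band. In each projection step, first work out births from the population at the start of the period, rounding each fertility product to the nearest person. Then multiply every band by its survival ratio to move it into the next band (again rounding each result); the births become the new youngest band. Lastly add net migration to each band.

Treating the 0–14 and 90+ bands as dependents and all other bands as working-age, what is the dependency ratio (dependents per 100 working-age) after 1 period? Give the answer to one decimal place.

Period 1.
Births: 1370 * 0.322 = 441, 1150 * 0.256 = 294 → 735
15–29: 220 * 0.973 = 214
30–44: 1370 * 0.977 = 1338
45–59: 1150 * 0.969 = 1114
60–74: 730 * 0.967 = 706
75–89: 1150 * 0.962 = 1106
90+: 1060 * 0.92 + 300 * 0.367 = 975 + 110 = 1085
Net migration: 0–14 − 55 → 680; 15–29 − 55 → 159; 30–44 − 30 → 1308; 45–59 − 55 → 1059; 60–74 + 55 → 761; 75–89 + 55 → 1161; 90+ + 55 → 1140
Giving 680 / 159 / 1308 / 1059 / 761 / 1161 / 1140.
Dependents (band 0–14 + band 90+) = 680 + 1140 = 1820; working-age = 4448; ratio = 1820/4448 × 100 = 40.9

40.9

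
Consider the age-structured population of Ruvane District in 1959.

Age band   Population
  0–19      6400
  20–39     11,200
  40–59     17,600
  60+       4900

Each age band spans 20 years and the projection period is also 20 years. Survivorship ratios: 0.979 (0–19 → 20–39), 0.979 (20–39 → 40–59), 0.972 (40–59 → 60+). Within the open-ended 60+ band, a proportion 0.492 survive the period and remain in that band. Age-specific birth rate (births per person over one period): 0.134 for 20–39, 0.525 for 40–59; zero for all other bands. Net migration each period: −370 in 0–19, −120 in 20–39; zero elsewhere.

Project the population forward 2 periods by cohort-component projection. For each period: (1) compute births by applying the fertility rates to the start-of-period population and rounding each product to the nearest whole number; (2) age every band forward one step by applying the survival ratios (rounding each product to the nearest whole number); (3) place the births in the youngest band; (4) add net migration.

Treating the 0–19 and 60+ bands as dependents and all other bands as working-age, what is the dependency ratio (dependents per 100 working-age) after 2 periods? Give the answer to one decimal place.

164.9

— Period 1 —
Births: 11200 × 0.134 = 1501 ; 17600 × 0.525 = 9240 — total 10741
20–39: 6400 × 0.979 = 6266
40–59: 11200 × 0.979 = 10965
60+: 17600 × 0.972 + 4900 × 0.492 = 17107 + 2411 = 19518
Net migration: 0–19 − 370 → 10371; 20–39 − 120 → 6146
End of period: [10371, 6146, 10965, 19518]
— Period 2 —
Births: 6146 × 0.134 = 824 ; 10965 × 0.525 = 5757 — total 6581
20–39: 10371 × 0.979 = 10153
40–59: 6146 × 0.979 = 6017
60+: 10965 × 0.972 + 19518 × 0.492 = 10658 + 9603 = 20261
Net migration: 0–19 − 370 → 6211; 20–39 − 120 → 10033
End of period: [6211, 10033, 6017, 20261]
Dependents (band 0–19 + band 60+) = 6211 + 20261 = 26472; working-age = 16050; ratio = 26472/16050 × 100 = 164.9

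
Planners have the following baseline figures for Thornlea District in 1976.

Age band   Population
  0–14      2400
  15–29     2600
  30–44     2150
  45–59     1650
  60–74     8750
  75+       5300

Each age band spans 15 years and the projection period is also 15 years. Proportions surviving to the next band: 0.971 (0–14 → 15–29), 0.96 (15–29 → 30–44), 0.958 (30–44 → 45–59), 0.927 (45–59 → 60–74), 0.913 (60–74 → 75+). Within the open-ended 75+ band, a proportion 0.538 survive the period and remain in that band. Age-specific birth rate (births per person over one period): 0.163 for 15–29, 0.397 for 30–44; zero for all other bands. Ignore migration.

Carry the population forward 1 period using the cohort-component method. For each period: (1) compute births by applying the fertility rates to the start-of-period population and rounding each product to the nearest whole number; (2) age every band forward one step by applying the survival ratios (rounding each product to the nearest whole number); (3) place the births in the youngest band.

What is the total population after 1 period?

20534

Let group 1 be 0–14 through group 6 = 75+.
Period 1.
Births: 2600 × 0.163 = 424  |  2150 × 0.397 = 854 → 1278
Group 2: 2400 × 0.971 = 2330
Group 3: 2600 × 0.96 = 2496
Group 4: 2150 × 0.958 = 2060
Group 5: 1650 × 0.927 = 1530
Group 6: 8750 × 0.913 + 5300 × 0.538 = 7989 + 2851 = 10840
Population now: 0–14=1278, 15–29=2330, 30–44=2496, 45–59=2060, 60–74=1530, 75+=10840
Total after period 1: 1278 + 2330 + 2496 + 2060 + 1530 + 10840 = 20534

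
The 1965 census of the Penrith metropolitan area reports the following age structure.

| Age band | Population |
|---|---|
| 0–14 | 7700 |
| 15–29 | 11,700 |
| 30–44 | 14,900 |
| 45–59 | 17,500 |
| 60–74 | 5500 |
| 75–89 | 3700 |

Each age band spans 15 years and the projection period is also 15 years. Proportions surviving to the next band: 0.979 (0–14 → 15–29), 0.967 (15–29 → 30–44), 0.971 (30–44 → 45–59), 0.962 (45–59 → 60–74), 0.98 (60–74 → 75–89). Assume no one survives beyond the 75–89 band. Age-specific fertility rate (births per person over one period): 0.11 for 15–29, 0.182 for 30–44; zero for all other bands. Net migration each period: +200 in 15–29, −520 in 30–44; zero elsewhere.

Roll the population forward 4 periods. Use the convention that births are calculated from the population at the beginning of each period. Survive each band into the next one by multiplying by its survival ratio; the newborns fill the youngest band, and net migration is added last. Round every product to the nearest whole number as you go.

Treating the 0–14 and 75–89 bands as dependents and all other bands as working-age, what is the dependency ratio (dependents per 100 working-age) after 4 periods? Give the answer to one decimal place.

76.9

[period 1]
Births: 11700 × 0.11 = 1287 ; 14900 × 0.182 = 2712 ⇒ total 3999
15–29: 7700 × 0.979 = 7538
30–44: 11700 × 0.967 = 11314
45–59: 14900 × 0.971 = 14468
60–74: 17500 × 0.962 = 16835
75–89: 5500 × 0.98 = 5390
Net migration: 15–29 + 200 → 7738; 30–44 − 520 → 10794
Giving 3999 / 7738 / 10794 / 14468 / 16835 / 5390.
[period 2]
Births: 7738 × 0.11 = 851 ; 10794 × 0.182 = 1965 ⇒ total 2816
15–29: 3999 × 0.979 = 3915
30–44: 7738 × 0.967 = 7483
45–59: 10794 × 0.971 = 10481
60–74: 14468 × 0.962 = 13918
75–89: 16835 × 0.98 = 16498
Net migration: 15–29 + 200 → 4115; 30–44 − 520 → 6963
Giving 2816 / 4115 / 6963 / 10481 / 13918 / 16498.
[period 3]
Births: 4115 × 0.11 = 453 ; 6963 × 0.182 = 1267 ⇒ total 1720
15–29: 2816 × 0.979 = 2757
30–44: 4115 × 0.967 = 3979
45–59: 6963 × 0.971 = 6761
60–74: 10481 × 0.962 = 10083
75–89: 13918 × 0.98 = 13640
Net migration: 15–29 + 200 → 2957; 30–44 − 520 → 3459
Giving 1720 / 2957 / 3459 / 6761 / 10083 / 13640.
[period 4]
Births: 2957 × 0.11 = 325 ; 3459 × 0.182 = 630 ⇒ total 955
15–29: 1720 × 0.979 = 1684
30–44: 2957 × 0.967 = 2859
45–59: 3459 × 0.971 = 3359
60–74: 6761 × 0.962 = 6504
75–89: 10083 × 0.98 = 9881
Net migration: 15–29 + 200 → 1884; 30–44 − 520 → 2339
Giving 955 / 1884 / 2339 / 3359 / 6504 / 9881.
Dependents (band 0–14 + band 75–89) = 955 + 9881 = 10836; working-age = 14086; ratio = 10836/14086 × 100 = 76.9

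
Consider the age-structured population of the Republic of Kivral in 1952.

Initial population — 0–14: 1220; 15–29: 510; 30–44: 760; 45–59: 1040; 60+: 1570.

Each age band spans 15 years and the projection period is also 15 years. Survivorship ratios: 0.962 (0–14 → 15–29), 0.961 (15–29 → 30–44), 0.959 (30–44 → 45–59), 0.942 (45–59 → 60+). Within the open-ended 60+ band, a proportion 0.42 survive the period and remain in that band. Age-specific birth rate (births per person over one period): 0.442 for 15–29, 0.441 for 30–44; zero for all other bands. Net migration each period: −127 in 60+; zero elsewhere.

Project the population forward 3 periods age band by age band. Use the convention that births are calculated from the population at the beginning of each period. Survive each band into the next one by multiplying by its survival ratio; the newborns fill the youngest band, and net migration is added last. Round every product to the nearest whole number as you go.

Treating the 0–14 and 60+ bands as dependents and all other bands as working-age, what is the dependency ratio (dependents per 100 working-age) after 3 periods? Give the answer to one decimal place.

67.3

Numbering the groups 1..5 from youngest to oldest:
Period 1.
Births: 510 * 0.442 = 225, 760 * 0.441 = 335 ⇒ total 560
Group 2: 1220 * 0.962 = 1174
Group 3: 510 * 0.961 = 490
Group 4: 760 * 0.959 = 729
Group 5: 1040 * 0.942 + 1570 * 0.42 = 980 + 659 = 1639
Net migration: Group 5 − 127 → 1512
Giving 560 / 1174 / 490 / 729 / 1512.
Period 2.
Births: 1174 * 0.442 = 519, 490 * 0.441 = 216 ⇒ total 735
Group 2: 560 * 0.962 = 539
Group 3: 1174 * 0.961 = 1128
Group 4: 490 * 0.959 = 470
Group 5: 729 * 0.942 + 1512 * 0.42 = 687 + 635 = 1322
Net migration: Group 5 − 127 → 1195
Giving 735 / 539 / 1128 / 470 / 1195.
Period 3.
Births: 539 * 0.442 = 238, 1128 * 0.441 = 497 ⇒ total 735
Group 2: 735 * 0.962 = 707
Group 3: 539 * 0.961 = 518
Group 4: 1128 * 0.959 = 1082
Group 5: 470 * 0.942 + 1195 * 0.42 = 443 + 502 = 945
Net migration: Group 5 − 127 → 818
Giving 735 / 707 / 518 / 1082 / 818.
Dependents (band 0–14 + band 60+) = 735 + 818 = 1553; working-age = 2307; ratio = 1553/2307 × 100 = 67.3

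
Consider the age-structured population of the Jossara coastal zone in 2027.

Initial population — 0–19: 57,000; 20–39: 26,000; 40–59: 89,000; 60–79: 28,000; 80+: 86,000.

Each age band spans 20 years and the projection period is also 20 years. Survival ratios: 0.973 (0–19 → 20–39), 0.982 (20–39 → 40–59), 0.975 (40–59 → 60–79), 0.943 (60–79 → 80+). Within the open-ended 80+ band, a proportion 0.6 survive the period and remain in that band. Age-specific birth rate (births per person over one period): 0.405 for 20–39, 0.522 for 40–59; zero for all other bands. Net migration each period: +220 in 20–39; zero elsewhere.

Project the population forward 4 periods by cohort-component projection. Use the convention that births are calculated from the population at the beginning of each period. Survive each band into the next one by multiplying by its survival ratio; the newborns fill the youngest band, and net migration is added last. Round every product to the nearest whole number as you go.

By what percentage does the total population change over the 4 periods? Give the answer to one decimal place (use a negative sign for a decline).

Let group 1 be 0–19 through group 5 = 80+.
[period 1]
Births: 26000 × 0.405 = 10530 ; 89000 × 0.522 = 46458 → 56988
Group 2: 57000 × 0.973 = 55461
Group 3: 26000 × 0.982 = 25532
Group 4: 89000 × 0.975 = 86775
Group 5: 28000 × 0.943 + 86000 × 0.6 = 26404 + 51600 = 78004
Net migration: Group 2 + 220 → 55681
Population now: 0–19=56988, 20–39=55681, 40–59=25532, 60–79=86775, 80+=78004
[period 2]
Births: 55681 × 0.405 = 22551 ; 25532 × 0.522 = 13328 → 35879
Group 2: 56988 × 0.973 = 55449
Group 3: 55681 × 0.982 = 54679
Group 4: 25532 × 0.975 = 24894
Group 5: 86775 × 0.943 + 78004 × 0.6 = 81829 + 46802 = 128631
Net migration: Group 2 + 220 → 55669
Population now: 0–19=35879, 20–39=55669, 40–59=54679, 60–79=24894, 80+=128631
[period 3]
Births: 55669 × 0.405 = 22546 ; 54679 × 0.522 = 28542 → 51088
Group 2: 35879 × 0.973 = 34910
Group 3: 55669 × 0.982 = 54667
Group 4: 54679 × 0.975 = 53312
Group 5: 24894 × 0.943 + 128631 × 0.6 = 23475 + 77179 = 100654
Net migration: Group 2 + 220 → 35130
Population now: 0–19=51088, 20–39=35130, 40–59=54667, 60–79=53312, 80+=100654
[period 4]
Births: 35130 × 0.405 = 14228 ; 54667 × 0.522 = 28536 → 42764
Group 2: 51088 × 0.973 = 49709
Group 3: 35130 × 0.982 = 34498
Group 4: 54667 × 0.975 = 53300
Group 5: 53312 × 0.943 + 100654 × 0.6 = 50273 + 60392 = 110665
Net migration: Group 2 + 220 → 49929
Population now: 0–19=42764, 20–39=49929, 40–59=34498, 60–79=53300, 80+=110665
Total: 286000 → 291156; change = 5156; percentage change = 1.8%

1.8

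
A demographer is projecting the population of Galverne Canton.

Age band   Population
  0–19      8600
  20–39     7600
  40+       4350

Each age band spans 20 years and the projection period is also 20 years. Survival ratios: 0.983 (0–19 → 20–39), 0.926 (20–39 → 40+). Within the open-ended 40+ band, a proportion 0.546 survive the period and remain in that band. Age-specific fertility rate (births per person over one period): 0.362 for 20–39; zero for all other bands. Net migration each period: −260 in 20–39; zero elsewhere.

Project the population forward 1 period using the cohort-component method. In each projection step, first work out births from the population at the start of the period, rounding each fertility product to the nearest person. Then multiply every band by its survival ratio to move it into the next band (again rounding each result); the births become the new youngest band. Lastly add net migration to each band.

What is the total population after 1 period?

Period 1.
Births: 7600 × 0.362 = 2751
20–39: 8600 × 0.983 = 8454
40+: 7600 × 0.926 + 4350 × 0.546 = 7038 + 2375 = 9413
Net migration: 20–39 − 260 → 8194
Population now: 0–19=2751, 20–39=8194, 40+=9413
Total after period 1: 2751 + 8194 + 9413 = 20358

20358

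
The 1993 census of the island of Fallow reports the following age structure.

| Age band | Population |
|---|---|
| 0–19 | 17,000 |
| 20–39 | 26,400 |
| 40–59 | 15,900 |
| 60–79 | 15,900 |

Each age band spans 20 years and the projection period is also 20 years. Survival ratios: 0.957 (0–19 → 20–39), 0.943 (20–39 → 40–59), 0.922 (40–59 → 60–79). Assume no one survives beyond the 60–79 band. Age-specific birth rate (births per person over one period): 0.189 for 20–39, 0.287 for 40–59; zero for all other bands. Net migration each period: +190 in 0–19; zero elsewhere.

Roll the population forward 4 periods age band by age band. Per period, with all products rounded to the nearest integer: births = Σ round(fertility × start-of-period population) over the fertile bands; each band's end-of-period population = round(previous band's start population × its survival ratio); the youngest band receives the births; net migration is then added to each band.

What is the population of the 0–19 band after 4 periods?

4597

Let group 1 be 0–19 through group 4 = 60–79.
After projecting period 1:
Births: 26400 × 0.189 = 4990, 15900 × 0.287 = 4563 → total 9553
Group 2: 17000 × 0.957 = 16269
Group 3: 26400 × 0.943 = 24895
Group 4: 15900 × 0.922 = 14660
Net migration: Group 1 + 190 → 9743
Giving 9743 / 16269 / 24895 / 14660.
After projecting period 2:
Births: 16269 × 0.189 = 3075, 24895 × 0.287 = 7145 → total 10220
Group 2: 9743 × 0.957 = 9324
Group 3: 16269 × 0.943 = 15342
Group 4: 24895 × 0.922 = 22953
Net migration: Group 1 + 190 → 10410
Giving 10410 / 9324 / 15342 / 22953.
After projecting period 3:
Births: 9324 × 0.189 = 1762, 15342 × 0.287 = 4403 → total 6165
Group 2: 10410 × 0.957 = 9962
Group 3: 9324 × 0.943 = 8793
Group 4: 15342 × 0.922 = 14145
Net migration: Group 1 + 190 → 6355
Giving 6355 / 9962 / 8793 / 14145.
After projecting period 4:
Births: 9962 × 0.189 = 1883, 8793 × 0.287 = 2524 → total 4407
Group 2: 6355 × 0.957 = 6082
Group 3: 9962 × 0.943 = 9394
Group 4: 8793 × 0.922 = 8107
Net migration: Group 1 + 190 → 4597
Giving 4597 / 6082 / 9394 / 8107.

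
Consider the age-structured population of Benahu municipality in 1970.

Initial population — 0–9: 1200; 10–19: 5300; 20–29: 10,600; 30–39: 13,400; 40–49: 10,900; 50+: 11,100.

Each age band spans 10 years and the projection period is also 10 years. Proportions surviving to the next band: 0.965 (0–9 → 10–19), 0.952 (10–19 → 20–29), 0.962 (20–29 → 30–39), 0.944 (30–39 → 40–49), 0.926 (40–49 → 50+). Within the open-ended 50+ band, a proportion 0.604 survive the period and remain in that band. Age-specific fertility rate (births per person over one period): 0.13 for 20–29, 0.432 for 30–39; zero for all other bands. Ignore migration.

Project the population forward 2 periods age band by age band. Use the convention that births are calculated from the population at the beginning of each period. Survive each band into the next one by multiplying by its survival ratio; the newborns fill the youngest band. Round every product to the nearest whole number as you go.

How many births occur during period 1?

[period 1]
Births: 10600 × 0.13 = 1378  |  13400 × 0.432 = 5789 → total 7167
10–19: 1200 × 0.965 = 1158
20–29: 5300 × 0.952 = 5046
30–39: 10600 × 0.962 = 10197
40–49: 13400 × 0.944 = 12650
50+: 10900 × 0.926 + 11100 × 0.604 = 10093 + 6704 = 16797
→ [7167, 1158, 5046, 10197, 12650, 16797]

7167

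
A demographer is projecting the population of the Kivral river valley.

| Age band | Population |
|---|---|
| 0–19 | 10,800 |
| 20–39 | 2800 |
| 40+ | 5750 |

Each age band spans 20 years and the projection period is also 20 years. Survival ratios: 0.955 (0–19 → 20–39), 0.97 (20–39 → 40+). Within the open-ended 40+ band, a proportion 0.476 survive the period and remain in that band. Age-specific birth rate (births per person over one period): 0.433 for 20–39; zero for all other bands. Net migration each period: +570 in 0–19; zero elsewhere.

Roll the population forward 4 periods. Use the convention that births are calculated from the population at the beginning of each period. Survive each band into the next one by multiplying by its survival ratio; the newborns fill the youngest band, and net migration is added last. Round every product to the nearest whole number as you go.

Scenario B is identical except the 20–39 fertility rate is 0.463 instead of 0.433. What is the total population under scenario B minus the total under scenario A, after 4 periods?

Let group 1 be 0–19 through group 3 = 40+.
[period 1]
Births: 2800 * 0.433 = 1212
Group 2: 10800 * 0.955 = 10314
Group 3: 2800 * 0.97 + 5750 * 0.476 = 2716 + 2737 = 5453
Net migration: Group 1 + 570 → 1782
End of period: [1782, 10314, 5453]
[period 2]
Births: 10314 * 0.433 = 4466
Group 2: 1782 * 0.955 = 1702
Group 3: 10314 * 0.97 + 5453 * 0.476 = 10005 + 2596 = 12601
Net migration: Group 1 + 570 → 5036
End of period: [5036, 1702, 12601]
[period 3]
Births: 1702 * 0.433 = 737
Group 2: 5036 * 0.955 = 4809
Group 3: 1702 * 0.97 + 12601 * 0.476 = 1651 + 5998 = 7649
Net migration: Group 1 + 570 → 1307
End of period: [1307, 4809, 7649]
[period 4]
Births: 4809 * 0.433 = 2082
Group 2: 1307 * 0.955 = 1248
Group 3: 4809 * 0.97 + 7649 * 0.476 = 4665 + 3641 = 8306
Net migration: Group 1 + 570 → 2652
End of period: [2652, 1248, 8306]
Scenario A total after 4 periods: 12206
Scenario B projection —
[period 1]
Births: 2800 * 0.463 = 1296
Group 2: 10800 * 0.955 = 10314
Group 3: 2800 * 0.97 + 5750 * 0.476 = 2716 + 2737 = 5453
Net migration: Group 1 + 570 → 1866
End of period: [1866, 10314, 5453]
[period 2]
Births: 10314 * 0.463 = 4775
Group 2: 1866 * 0.955 = 1782
Group 3: 10314 * 0.97 + 5453 * 0.476 = 10005 + 2596 = 12601
Net migration: Group 1 + 570 → 5345
End of period: [5345, 1782, 12601]
[period 3]
Births: 1782 * 0.463 = 825
Group 2: 5345 * 0.955 = 5104
Group 3: 1782 * 0.97 + 12601 * 0.476 = 1729 + 5998 = 7727
Net migration: Group 1 + 570 → 1395
End of period: [1395, 5104, 7727]
[period 4]
Births: 5104 * 0.463 = 2363
Group 2: 1395 * 0.955 = 1332
Group 3: 5104 * 0.97 + 7727 * 0.476 = 4951 + 3678 = 8629
Net migration: Group 1 + 570 → 2933
End of period: [2933, 1332, 8629]
Scenario B total after 4 periods: 12894
Difference B − A = 12894 − 12206 = 688

688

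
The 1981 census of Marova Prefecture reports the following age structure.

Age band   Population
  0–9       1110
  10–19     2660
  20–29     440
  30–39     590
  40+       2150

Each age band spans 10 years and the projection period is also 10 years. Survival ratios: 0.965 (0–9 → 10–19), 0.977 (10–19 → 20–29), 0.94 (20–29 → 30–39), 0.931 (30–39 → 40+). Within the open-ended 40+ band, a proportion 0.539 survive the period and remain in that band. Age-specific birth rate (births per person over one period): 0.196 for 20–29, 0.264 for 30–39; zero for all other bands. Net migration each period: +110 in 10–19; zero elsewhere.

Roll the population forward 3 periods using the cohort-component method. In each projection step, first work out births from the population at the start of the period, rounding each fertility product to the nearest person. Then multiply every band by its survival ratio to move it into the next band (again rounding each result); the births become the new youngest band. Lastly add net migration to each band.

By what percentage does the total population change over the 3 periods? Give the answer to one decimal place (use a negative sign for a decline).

-14.0

Period 1:
Births: 440 × 0.196 = 86  |  590 × 0.264 = 156 ⇒ total 242
10–19: 1110 × 0.965 = 1071
20–29: 2660 × 0.977 = 2599
30–39: 440 × 0.94 = 414
40+: 590 × 0.931 + 2150 × 0.539 = 549 + 1159 = 1708
Net migration: 10–19 + 110 → 1181
Giving 242 / 1181 / 2599 / 414 / 1708.
Period 2:
Births: 2599 × 0.196 = 509  |  414 × 0.264 = 109 ⇒ total 618
10–19: 242 × 0.965 = 234
20–29: 1181 × 0.977 = 1154
30–39: 2599 × 0.94 = 2443
40+: 414 × 0.931 + 1708 × 0.539 = 385 + 921 = 1306
Net migration: 10–19 + 110 → 344
Giving 618 / 344 / 1154 / 2443 / 1306.
Period 3:
Births: 1154 × 0.196 = 226  |  2443 × 0.264 = 645 ⇒ total 871
10–19: 618 × 0.965 = 596
20–29: 344 × 0.977 = 336
30–39: 1154 × 0.94 = 1085
40+: 2443 × 0.931 + 1306 × 0.539 = 2274 + 704 = 2978
Net migration: 10–19 + 110 → 706
Giving 871 / 706 / 336 / 1085 / 2978.
Total: 6950 → 5976; change = -974; percentage change = -14.0%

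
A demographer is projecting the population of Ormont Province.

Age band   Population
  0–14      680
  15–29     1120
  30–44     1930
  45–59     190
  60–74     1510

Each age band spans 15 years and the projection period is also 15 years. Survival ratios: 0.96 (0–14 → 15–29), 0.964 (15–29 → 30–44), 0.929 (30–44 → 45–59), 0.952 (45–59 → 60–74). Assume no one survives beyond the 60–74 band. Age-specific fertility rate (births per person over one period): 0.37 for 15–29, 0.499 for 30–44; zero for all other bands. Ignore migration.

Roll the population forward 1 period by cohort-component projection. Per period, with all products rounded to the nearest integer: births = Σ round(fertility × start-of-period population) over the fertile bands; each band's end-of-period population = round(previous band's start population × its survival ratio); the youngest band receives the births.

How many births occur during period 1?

1377

Numbering the bands 1..5 from youngest to oldest:
After projecting period 1:
Births: 1120 × 0.37 = 414, 1930 × 0.499 = 963 → total 1377
Band 2: 680 × 0.96 = 653
Band 3: 1120 × 0.964 = 1080
Band 4: 1930 × 0.929 = 1793
Band 5: 190 × 0.952 = 181
→ [1377, 653, 1080, 1793, 181]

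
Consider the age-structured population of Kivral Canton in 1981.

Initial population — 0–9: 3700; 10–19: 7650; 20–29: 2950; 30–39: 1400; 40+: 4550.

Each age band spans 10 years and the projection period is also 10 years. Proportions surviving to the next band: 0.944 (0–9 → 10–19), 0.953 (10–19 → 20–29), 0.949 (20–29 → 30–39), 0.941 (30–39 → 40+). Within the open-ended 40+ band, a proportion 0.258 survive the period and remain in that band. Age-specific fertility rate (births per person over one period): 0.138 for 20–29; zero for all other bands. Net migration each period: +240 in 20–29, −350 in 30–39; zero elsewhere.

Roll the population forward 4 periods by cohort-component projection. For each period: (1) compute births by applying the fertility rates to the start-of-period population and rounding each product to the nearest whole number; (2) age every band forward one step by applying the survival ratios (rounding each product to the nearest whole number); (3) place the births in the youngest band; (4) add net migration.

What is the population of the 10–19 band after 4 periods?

Call the bands 1 to 5, youngest first.
After projecting period 1:
Births: 2950 × 0.138 = 407
Band 2: 3700 × 0.944 = 3493
Band 3: 7650 × 0.953 = 7290
Band 4: 2950 × 0.949 = 2800
Band 5: 1400 × 0.941 + 4550 × 0.258 = 1317 + 1174 = 2491
Net migration: Band 3 + 240 → 7530; Band 4 − 350 → 2450
Population now: 0–9=407, 10–19=3493, 20–29=7530, 30–39=2450, 40+=2491
After projecting period 2:
Births: 7530 × 0.138 = 1039
Band 2: 407 × 0.944 = 384
Band 3: 3493 × 0.953 = 3329
Band 4: 7530 × 0.949 = 7146
Band 5: 2450 × 0.941 + 2491 × 0.258 = 2305 + 643 = 2948
Net migration: Band 3 + 240 → 3569; Band 4 − 350 → 6796
Population now: 0–9=1039, 10–19=384, 20–29=3569, 30–39=6796, 40+=2948
After projecting period 3:
Births: 3569 × 0.138 = 493
Band 2: 1039 × 0.944 = 981
Band 3: 384 × 0.953 = 366
Band 4: 3569 × 0.949 = 3387
Band 5: 6796 × 0.941 + 2948 × 0.258 = 6395 + 761 = 7156
Net migration: Band 3 + 240 → 606; Band 4 − 350 → 3037
Population now: 0–9=493, 10–19=981, 20–29=606, 30–39=3037, 40+=7156
After projecting period 4:
Births: 606 × 0.138 = 84
Band 2: 493 × 0.944 = 465
Band 3: 981 × 0.953 = 935
Band 4: 606 × 0.949 = 575
Band 5: 3037 × 0.941 + 7156 × 0.258 = 2858 + 1846 = 4704
Net migration: Band 3 + 240 → 1175; Band 4 − 350 → 225
Population now: 0–9=84, 10–19=465, 20–29=1175, 30–39=225, 40+=4704

465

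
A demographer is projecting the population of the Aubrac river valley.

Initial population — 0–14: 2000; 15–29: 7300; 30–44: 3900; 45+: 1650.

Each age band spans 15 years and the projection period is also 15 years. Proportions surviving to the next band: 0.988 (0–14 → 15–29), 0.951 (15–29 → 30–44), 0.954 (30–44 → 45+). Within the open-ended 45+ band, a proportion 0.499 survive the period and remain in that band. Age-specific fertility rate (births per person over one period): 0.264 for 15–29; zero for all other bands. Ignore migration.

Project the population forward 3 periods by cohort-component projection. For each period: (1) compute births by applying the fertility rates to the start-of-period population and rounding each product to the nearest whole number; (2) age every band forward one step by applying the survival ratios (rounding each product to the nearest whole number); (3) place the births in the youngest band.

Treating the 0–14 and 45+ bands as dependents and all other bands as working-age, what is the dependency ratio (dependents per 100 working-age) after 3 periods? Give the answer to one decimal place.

(Groups numbered youngest = 1 to oldest = 4.)
After projecting period 1:
Births: 7300 × 0.264 = 1927
Group 2: 2000 × 0.988 = 1976
Group 3: 7300 × 0.951 = 6942
Group 4: 3900 × 0.954 + 1650 × 0.499 = 3721 + 823 = 4544
End of period: [1927, 1976, 6942, 4544]
After projecting period 2:
Births: 1976 × 0.264 = 522
Group 2: 1927 × 0.988 = 1904
Group 3: 1976 × 0.951 = 1879
Group 4: 6942 × 0.954 + 4544 × 0.499 = 6623 + 2267 = 8890
End of period: [522, 1904, 1879, 8890]
After projecting period 3:
Births: 1904 × 0.264 = 503
Group 2: 522 × 0.988 = 516
Group 3: 1904 × 0.951 = 1811
Group 4: 1879 × 0.954 + 8890 × 0.499 = 1793 + 4436 = 6229
End of period: [503, 516, 1811, 6229]
Dependents (band 0–14 + band 45+) = 503 + 6229 = 6732; working-age = 2327; ratio = 6732/2327 × 100 = 289.3

289.3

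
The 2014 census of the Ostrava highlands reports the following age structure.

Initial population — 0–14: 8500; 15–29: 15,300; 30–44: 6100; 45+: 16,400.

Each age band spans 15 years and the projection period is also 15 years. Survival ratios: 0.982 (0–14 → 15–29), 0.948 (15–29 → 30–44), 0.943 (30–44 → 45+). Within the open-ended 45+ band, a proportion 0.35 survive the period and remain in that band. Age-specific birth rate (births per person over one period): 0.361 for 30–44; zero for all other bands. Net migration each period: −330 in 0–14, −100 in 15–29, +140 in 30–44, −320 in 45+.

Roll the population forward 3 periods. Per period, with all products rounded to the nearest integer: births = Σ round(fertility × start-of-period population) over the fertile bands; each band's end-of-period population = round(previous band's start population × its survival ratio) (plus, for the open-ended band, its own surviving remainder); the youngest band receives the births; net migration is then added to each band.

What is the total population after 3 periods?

22372

— Period 1 —
Births: 6100 × 0.361 = 2202
15–29: 8500 × 0.982 = 8347
30–44: 15300 × 0.948 = 14504
45+: 6100 × 0.943 + 16400 × 0.35 = 5752 + 5740 = 11492
Net migration: 0–14 − 330 → 1872; 15–29 − 100 → 8247; 30–44 + 140 → 14644; 45+ − 320 → 11172
Population now: 0–14=1872, 15–29=8247, 30–44=14644, 45+=11172
— Period 2 —
Births: 14644 × 0.361 = 5286
15–29: 1872 × 0.982 = 1838
30–44: 8247 × 0.948 = 7818
45+: 14644 × 0.943 + 11172 × 0.35 = 13809 + 3910 = 17719
Net migration: 0–14 − 330 → 4956; 15–29 − 100 → 1738; 30–44 + 140 → 7958; 45+ − 320 → 17399
Population now: 0–14=4956, 15–29=1738, 30–44=7958, 45+=17399
— Period 3 —
Births: 7958 × 0.361 = 2873
15–29: 4956 × 0.982 = 4867
30–44: 1738 × 0.948 = 1648
45+: 7958 × 0.943 + 17399 × 0.35 = 7504 + 6090 = 13594
Net migration: 0–14 − 330 → 2543; 15–29 − 100 → 4767; 30–44 + 140 → 1788; 45+ − 320 → 13274
Population now: 0–14=2543, 15–29=4767, 30–44=1788, 45+=13274
Total after period 3: 2543 + 4767 + 1788 + 13274 = 22372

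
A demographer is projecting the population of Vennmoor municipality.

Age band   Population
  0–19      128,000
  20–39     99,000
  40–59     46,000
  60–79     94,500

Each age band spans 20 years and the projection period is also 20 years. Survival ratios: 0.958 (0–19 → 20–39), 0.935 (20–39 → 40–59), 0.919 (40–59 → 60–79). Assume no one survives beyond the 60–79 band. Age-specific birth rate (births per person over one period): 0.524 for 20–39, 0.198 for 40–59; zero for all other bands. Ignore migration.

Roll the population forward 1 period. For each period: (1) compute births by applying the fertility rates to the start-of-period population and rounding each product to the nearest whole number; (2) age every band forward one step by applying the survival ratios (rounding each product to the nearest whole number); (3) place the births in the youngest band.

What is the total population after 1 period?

— Period 1 —
Births: 99000 × 0.524 = 51876 ; 46000 × 0.198 = 9108 → total 60984
20–39: 128000 × 0.958 = 122624
40–59: 99000 × 0.935 = 92565
60–79: 46000 × 0.919 = 42274
Population now: 0–19=60984, 20–39=122624, 40–59=92565, 60–79=42274
Total after period 1: 60984 + 122624 + 92565 + 42274 = 318447

318447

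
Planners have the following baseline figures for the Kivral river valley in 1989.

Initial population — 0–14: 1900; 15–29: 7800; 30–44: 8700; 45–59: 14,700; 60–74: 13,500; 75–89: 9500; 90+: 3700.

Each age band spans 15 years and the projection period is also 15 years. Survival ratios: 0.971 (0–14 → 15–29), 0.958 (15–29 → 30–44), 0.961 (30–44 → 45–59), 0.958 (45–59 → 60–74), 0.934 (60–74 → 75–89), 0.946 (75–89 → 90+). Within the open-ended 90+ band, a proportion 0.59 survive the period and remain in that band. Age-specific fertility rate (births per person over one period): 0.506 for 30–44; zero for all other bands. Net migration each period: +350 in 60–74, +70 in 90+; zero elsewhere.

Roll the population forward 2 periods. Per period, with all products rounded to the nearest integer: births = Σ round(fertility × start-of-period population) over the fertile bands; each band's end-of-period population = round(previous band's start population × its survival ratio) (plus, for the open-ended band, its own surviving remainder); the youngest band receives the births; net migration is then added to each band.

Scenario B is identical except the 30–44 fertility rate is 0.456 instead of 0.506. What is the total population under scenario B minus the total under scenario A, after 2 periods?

-796

After projecting period 1:
Births: 8700 × 0.506 = 4402
15–29: 1900 × 0.971 = 1845
30–44: 7800 × 0.958 = 7472
45–59: 8700 × 0.961 = 8361
60–74: 14700 × 0.958 = 14083
75–89: 13500 × 0.934 = 12609
90+: 9500 × 0.946 + 3700 × 0.59 = 8987 + 2183 = 11170
Net migration: 60–74 + 350 → 14433; 90+ + 70 → 11240
End of period: [4402, 1845, 7472, 8361, 14433, 12609, 11240]
After projecting period 2:
Births: 7472 × 0.506 = 3781
15–29: 4402 × 0.971 = 4274
30–44: 1845 × 0.958 = 1768
45–59: 7472 × 0.961 = 7181
60–74: 8361 × 0.958 = 8010
75–89: 14433 × 0.934 = 13480
90+: 12609 × 0.946 + 11240 × 0.59 = 11928 + 6632 = 18560
Net migration: 60–74 + 350 → 8360; 90+ + 70 → 18630
End of period: [3781, 4274, 1768, 7181, 8360, 13480, 18630]
Scenario A total after 2 periods: 57474
Scenario B projection —
After projecting period 1:
Births: 8700 × 0.456 = 3967
15–29: 1900 × 0.971 = 1845
30–44: 7800 × 0.958 = 7472
45–59: 8700 × 0.961 = 8361
60–74: 14700 × 0.958 = 14083
75–89: 13500 × 0.934 = 12609
90+: 9500 × 0.946 + 3700 × 0.59 = 8987 + 2183 = 11170
Net migration: 60–74 + 350 → 14433; 90+ + 70 → 11240
End of period: [3967, 1845, 7472, 8361, 14433, 12609, 11240]
After projecting period 2:
Births: 7472 × 0.456 = 3407
15–29: 3967 × 0.971 = 3852
30–44: 1845 × 0.958 = 1768
45–59: 7472 × 0.961 = 7181
60–74: 8361 × 0.958 = 8010
75–89: 14433 × 0.934 = 13480
90+: 12609 × 0.946 + 11240 × 0.59 = 11928 + 6632 = 18560
Net migration: 60–74 + 350 → 8360; 90+ + 70 → 18630
End of period: [3407, 3852, 1768, 7181, 8360, 13480, 18630]
Scenario B total after 2 periods: 56678
Difference B − A = 56678 − 57474 = -796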